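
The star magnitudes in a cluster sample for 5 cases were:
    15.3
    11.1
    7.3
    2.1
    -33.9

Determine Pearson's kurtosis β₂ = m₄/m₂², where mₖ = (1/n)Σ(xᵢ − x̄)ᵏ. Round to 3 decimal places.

x̄ = 0.3800
Σ(xᵢ − x̄)² = 1563.4880 ⇒ m₂ = 312.69760
Σ(xᵢ − x̄)⁴ = 1445964.9614 ⇒ m₄ = 289192.99229
m₂² = 97779.78905
β₂ = m₄/m₂² = 289192.99229 / 97779.78905 ≈ 2.958

2.958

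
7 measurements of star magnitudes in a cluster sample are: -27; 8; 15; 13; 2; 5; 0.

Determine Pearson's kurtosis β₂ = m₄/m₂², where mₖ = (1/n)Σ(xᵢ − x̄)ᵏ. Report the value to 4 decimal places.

x̄ = 2.2857
Σ(xᵢ − x̄)² = 1179.4286 ⇒ m₂ = 168.48980
Σ(xᵢ − x̄)⁴ = 776026.3907 ⇒ m₄ = 110860.91295
m₂² = 28388.81133
β₂ = m₄/m₂² = 110860.91295 / 28388.81133 ≈ 3.9051

3.9051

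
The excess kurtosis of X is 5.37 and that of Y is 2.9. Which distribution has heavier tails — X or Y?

X

Higher excess kurtosis ⇒ heavier tails relative to the normal distribution.
5.37 vs 2.9: the larger is 5.37, so X has heavier tails.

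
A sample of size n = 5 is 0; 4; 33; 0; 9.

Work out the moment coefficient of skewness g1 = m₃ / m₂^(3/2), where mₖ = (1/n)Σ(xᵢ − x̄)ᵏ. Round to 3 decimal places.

x̄ = (0 + 4 + 33 + 0 + 9) / 5 = 9.2000
deviations (xᵢ − x̄): -9.2000, -5.2000, 23.8000, -9.2000, -0.2000
Σ(xᵢ − x̄)² = 762.8000 ⇒ m₂ = 762.8000/5 = 152.56000
Σ(xᵢ − x̄)³ = 11783.2800 ⇒ m₃ = 11783.2800/5 = 2356.65600
m₂^(3/2) = 152.56000^(1.5) = 1884.34761
g1 = m₃ / m₂^(3/2) = 2356.65600 / 1884.34761 ≈ 1.251

1.251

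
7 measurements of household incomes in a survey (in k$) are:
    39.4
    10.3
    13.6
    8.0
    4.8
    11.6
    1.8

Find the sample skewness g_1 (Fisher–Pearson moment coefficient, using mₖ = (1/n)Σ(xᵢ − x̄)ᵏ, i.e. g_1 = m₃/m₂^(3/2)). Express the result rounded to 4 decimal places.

1.5912

x̄ = (39.4 + 10.3 + 13.6 + 8.0 + 4.8 + 11.6 + 1.8) / 7 = 12.7857
deviations (xᵢ − x̄): 26.6143, -2.4857, 0.8143, -4.7857, -7.9857, -1.1857, -10.9857
Σ(xᵢ − x̄)² = 923.9286 ⇒ m₂ = 923.9286/7 = 131.98980
Σ(xᵢ − x̄)³ = 16890.2600 ⇒ m₃ = 16890.2600/7 = 2412.89428
m₂^(3/2) = 131.98980^(1.5) = 1516.38869
g_1 = m₃ / m₂^(3/2) = 2412.89428 / 1516.38869 ≈ 1.5912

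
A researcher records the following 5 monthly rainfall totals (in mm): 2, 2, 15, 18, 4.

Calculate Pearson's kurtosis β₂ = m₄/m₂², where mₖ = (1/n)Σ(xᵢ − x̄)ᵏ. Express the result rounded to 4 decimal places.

x̄ = 8.2000
Σ(xᵢ − x̄)² = 236.8000 ⇒ m₂ = 47.36000
Σ(xᵢ − x̄)⁴ = 14628.2560 ⇒ m₄ = 2925.65120
m₂² = 2242.96960
β₂ = m₄/m₂² = 2925.65120 / 2242.96960 ≈ 1.3044

1.3044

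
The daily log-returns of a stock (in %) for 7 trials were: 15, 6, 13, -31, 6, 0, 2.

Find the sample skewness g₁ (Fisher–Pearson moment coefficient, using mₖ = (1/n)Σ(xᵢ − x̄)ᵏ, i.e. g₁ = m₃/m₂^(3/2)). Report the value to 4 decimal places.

-1.5167

x̄ = (15 + 6 + 13 - 31 + 6 + 0 + 2) / 7 = 1.5714
deviations (xᵢ − x̄): 13.4286, 4.4286, 11.4286, -32.5714, 4.4286, -1.5714, 0.4286
Σ(xᵢ − x̄)² = 1413.7143 ⇒ m₂ = 1413.7143/7 = 201.95918
Σ(xᵢ − x̄)³ = -30470.8163 ⇒ m₃ = -30470.8163/7 = -4352.97376
m₂^(3/2) = 201.95918^(1.5) = 2870.08930
g₁ = m₃ / m₂^(3/2) = -4352.97376 / 2870.08930 ≈ -1.5167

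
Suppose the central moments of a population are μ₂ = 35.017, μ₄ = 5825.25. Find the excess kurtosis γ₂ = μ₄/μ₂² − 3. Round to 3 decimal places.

1.751

μ₂² = 35.017² = 1226.19029
μ₄/μ₂² = 5825.25 / 1226.19029 = 4.75069
γ₂ = 4.75069 − 3 ≈ 1.751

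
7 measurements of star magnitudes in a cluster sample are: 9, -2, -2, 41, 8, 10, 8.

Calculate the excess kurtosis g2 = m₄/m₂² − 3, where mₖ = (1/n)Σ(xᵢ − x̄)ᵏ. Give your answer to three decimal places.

x̄ = 10.2857
Σ(xᵢ − x̄)² = 1257.4286 ⇒ m₂ = 179.63265
Σ(xᵢ − x̄)⁴ = 935564.3090 ⇒ m₄ = 133652.04415
m₂² = 32267.89005
g2 = m₄/m₂² − 3 = 4.14195 − 3 ≈ 1.142

1.142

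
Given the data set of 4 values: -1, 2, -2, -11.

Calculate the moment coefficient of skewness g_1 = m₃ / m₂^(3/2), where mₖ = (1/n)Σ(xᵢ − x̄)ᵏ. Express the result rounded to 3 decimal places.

x̄ = (-1 + 2 - 2 - 11) / 4 = -3.0000
deviations (xᵢ − x̄): 2.0000, 5.0000, 1.0000, -8.0000
Σ(xᵢ − x̄)² = 94.0000 ⇒ m₂ = 94.0000/4 = 23.50000
Σ(xᵢ − x̄)³ = -378.0000 ⇒ m₃ = -378.0000/4 = -94.50000
m₂^(3/2) = 23.50000^(1.5) = 113.92048
g_1 = m₃ / m₂^(3/2) = -94.50000 / 113.92048 ≈ -0.830

-0.830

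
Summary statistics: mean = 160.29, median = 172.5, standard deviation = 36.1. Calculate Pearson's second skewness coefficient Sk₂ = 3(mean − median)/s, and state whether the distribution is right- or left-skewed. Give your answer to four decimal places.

Sk₂ = 3(160.29 − 172.5) / 36.1 = 3 × -12.2100 / 36.1
    = -36.6300 / 36.1 ≈ -1.0147
Sk₂ < 0 ⇒ mean < median ⇒ left-skewed (negative skew).

-1.0147, left-skewed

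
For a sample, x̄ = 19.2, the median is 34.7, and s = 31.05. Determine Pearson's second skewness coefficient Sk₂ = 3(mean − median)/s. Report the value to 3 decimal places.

-1.498

Sk₂ = 3(19.2 − 34.7) / 31.05 = 3 × -15.5000 / 31.05
    = -46.5000 / 31.05 ≈ -1.498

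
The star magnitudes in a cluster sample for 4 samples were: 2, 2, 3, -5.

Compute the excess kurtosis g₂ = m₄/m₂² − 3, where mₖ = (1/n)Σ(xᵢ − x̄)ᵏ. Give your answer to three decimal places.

-0.706

x̄ = 0.5000
Σ(xᵢ − x̄)² = 41.0000 ⇒ m₂ = 10.25000
Σ(xᵢ − x̄)⁴ = 964.2500 ⇒ m₄ = 241.06250
m₂² = 105.06250
g₂ = m₄/m₂² − 3 = 2.29447 − 3 ≈ -0.706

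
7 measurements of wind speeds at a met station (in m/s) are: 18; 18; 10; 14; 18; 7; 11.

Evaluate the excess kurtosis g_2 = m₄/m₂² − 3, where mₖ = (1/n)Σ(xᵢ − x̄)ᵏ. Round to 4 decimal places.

x̄ = 13.7143
Σ(xᵢ − x̄)² = 121.4286 ⇒ m₂ = 17.34694
Σ(xᵢ − x̄)⁴ = 3289.0437 ⇒ m₄ = 469.86339
m₂² = 300.91628
g_2 = m₄/m₂² − 3 = 1.56144 − 3 ≈ -1.4386

-1.4386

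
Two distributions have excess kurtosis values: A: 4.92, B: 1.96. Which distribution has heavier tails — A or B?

Higher excess kurtosis ⇒ heavier tails relative to the normal distribution.
4.92 vs 1.96: the larger is 4.92, so A has heavier tails.

A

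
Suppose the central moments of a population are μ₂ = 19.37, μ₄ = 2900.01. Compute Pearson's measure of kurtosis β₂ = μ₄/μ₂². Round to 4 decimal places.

μ₂² = 19.37² = 375.19690
μ₄/μ₂² = 2900.01 / 375.19690 = 7.72930
β₂ ≈ 7.7293

7.7293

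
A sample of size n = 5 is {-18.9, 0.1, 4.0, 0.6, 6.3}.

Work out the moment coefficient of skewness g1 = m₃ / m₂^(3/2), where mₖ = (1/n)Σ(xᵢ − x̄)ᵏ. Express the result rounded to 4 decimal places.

x̄ = (-18.9 + 0.1 + 4.0 + 0.6 + 6.3) / 5 = -1.5800
deviations (xᵢ − x̄): -17.3200, 1.6800, 5.5800, 2.1800, 7.8800
Σ(xᵢ − x̄)² = 400.7880 ⇒ m₂ = 400.7880/5 = 80.15760
Σ(xᵢ − x̄)³ = -4517.5483 ⇒ m₃ = -4517.5483/5 = -903.50966
m₂^(3/2) = 80.15760^(1.5) = 717.65722
g1 = m₃ / m₂^(3/2) = -903.50966 / 717.65722 ≈ -1.2590

-1.2590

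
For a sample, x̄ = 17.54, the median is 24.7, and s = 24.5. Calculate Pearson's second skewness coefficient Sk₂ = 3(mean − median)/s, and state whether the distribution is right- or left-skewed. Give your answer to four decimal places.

Sk₂ = 3(17.54 − 24.7) / 24.5 = 3 × -7.1600 / 24.5
    = -21.4800 / 24.5 ≈ -0.8767
Sk₂ < 0 ⇒ mean < median ⇒ left-skewed (negative skew).

-0.8767, left-skewed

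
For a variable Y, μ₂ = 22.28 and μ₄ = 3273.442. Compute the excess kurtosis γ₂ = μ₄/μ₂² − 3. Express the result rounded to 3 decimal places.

3.594

μ₂² = 22.28² = 496.39840
μ₄/μ₂² = 3273.442 / 496.39840 = 6.59438
γ₂ = 6.59438 − 3 ≈ 3.594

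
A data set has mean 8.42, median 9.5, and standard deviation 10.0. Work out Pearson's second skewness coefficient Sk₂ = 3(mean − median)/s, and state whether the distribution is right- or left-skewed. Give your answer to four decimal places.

Sk₂ = 3(8.42 − 9.5) / 10.0 = 3 × -1.0800 / 10.0
    = -3.2400 / 10.0 ≈ -0.3240
Sk₂ < 0 ⇒ mean < median ⇒ left-skewed (negative skew).

-0.3240, left-skewed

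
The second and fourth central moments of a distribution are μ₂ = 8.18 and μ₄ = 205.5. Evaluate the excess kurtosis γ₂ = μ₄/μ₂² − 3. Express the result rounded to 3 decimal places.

μ₂² = 8.18² = 66.91240
μ₄/μ₂² = 205.5 / 66.91240 = 3.07118
γ₂ = 3.07118 − 3 ≈ 0.071

0.071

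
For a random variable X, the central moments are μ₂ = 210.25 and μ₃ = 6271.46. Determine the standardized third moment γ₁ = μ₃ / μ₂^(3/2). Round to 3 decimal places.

σ = √μ₂ = √210.25 = 14.50000
σ³ = μ₂^(3/2) = 3048.62500
γ₁ = μ₃/σ³ = 6271.46 / 3048.62500 ≈ 2.057

2.057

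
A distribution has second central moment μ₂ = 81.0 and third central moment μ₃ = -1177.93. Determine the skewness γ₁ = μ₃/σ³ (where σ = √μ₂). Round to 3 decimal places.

σ = √μ₂ = √81.0 = 9.00000
σ³ = μ₂^(3/2) = 729.00000
γ₁ = μ₃/σ³ = -1177.93 / 729.00000 ≈ -1.616

-1.616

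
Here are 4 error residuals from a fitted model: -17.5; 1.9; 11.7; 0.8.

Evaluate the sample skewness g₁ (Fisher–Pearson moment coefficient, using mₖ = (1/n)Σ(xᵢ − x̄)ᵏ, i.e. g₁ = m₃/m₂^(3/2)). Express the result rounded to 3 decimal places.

-0.578

x̄ = (-17.5 + 1.9 + 11.7 + 0.8) / 4 = -0.7750
deviations (xᵢ − x̄): -16.7250, 2.6750, 12.4750, 1.5750
Σ(xᵢ − x̄)² = 444.9875 ⇒ m₂ = 444.9875/4 = 111.24688
Σ(xᵢ − x̄)³ = -2713.9331 ⇒ m₃ = -2713.9331/4 = -678.48328
m₂^(3/2) = 111.24688^(1.5) = 1173.36122
g₁ = m₃ / m₂^(3/2) = -678.48328 / 1173.36122 ≈ -0.578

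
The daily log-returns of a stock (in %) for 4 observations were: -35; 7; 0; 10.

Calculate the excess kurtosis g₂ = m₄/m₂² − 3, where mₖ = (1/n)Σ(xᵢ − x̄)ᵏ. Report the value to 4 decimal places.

x̄ = -4.5000
Σ(xᵢ − x̄)² = 1293.0000 ⇒ m₂ = 323.25000
Σ(xᵢ − x̄)⁴ = 927470.2500 ⇒ m₄ = 231867.56250
m₂² = 104490.56250
g₂ = m₄/m₂² − 3 = 2.21903 − 3 ≈ -0.7810

-0.7810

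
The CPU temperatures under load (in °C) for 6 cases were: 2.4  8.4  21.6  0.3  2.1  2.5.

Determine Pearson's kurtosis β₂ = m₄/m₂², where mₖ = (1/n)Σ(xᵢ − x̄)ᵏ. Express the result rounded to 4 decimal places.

x̄ = 6.2167
Σ(xᵢ − x̄)² = 321.7483 ⇒ m₂ = 53.62472
Σ(xᵢ − x̄)⁴ = 57940.1969 ⇒ m₄ = 9656.69948
m₂² = 2875.61083
β₂ = m₄/m₂² = 9656.69948 / 2875.61083 ≈ 3.3581

3.3581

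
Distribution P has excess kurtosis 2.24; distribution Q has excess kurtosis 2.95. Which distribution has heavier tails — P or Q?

Higher excess kurtosis ⇒ heavier tails relative to the normal distribution.
2.24 vs 2.95: the larger is 2.95, so Q has heavier tails.

Q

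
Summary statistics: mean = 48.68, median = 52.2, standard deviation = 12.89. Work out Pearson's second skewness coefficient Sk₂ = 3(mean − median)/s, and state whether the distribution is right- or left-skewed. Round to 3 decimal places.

-0.819, left-skewed

Sk₂ = 3(48.68 − 52.2) / 12.89 = 3 × -3.5200 / 12.89
    = -10.5600 / 12.89 ≈ -0.819
Sk₂ < 0 ⇒ mean < median ⇒ left-skewed (negative skew).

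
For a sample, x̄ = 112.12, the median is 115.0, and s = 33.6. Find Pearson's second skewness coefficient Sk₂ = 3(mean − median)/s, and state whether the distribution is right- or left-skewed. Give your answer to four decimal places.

-0.2571, left-skewed

Sk₂ = 3(112.12 − 115.0) / 33.6 = 3 × -2.8800 / 33.6
    = -8.6400 / 33.6 ≈ -0.2571
Sk₂ < 0 ⇒ mean < median ⇒ left-skewed (negative skew).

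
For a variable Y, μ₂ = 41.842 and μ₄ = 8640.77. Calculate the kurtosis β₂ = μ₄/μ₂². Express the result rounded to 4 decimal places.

μ₂² = 41.842² = 1750.75296
μ₄/μ₂² = 8640.77 / 1750.75296 = 4.93546
β₂ ≈ 4.9355

4.9355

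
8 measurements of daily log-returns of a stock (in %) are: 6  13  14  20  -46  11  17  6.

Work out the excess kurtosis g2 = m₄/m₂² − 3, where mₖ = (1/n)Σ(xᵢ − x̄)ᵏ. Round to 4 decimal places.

x̄ = 5.1250
Σ(xᵢ − x̄)² = 3152.8750 ⇒ m₂ = 394.10938
Σ(xᵢ − x̄)⁴ = 6911857.0879 ⇒ m₄ = 863982.13599
m₂² = 155322.19946
g2 = m₄/m₂² − 3 = 5.56252 − 3 ≈ 2.5625

2.5625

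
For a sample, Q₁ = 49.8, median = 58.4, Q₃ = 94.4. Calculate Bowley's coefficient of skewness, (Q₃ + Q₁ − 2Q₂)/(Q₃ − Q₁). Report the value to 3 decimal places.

0.614

numerator: Q₃ + Q₁ − 2Q₂ = 94.4 + 49.8 − 2×58.4 = 27.4000
denominator: Q₃ − Q₁ = 94.4 − 49.8 = 44.6000
Bowley skewness = 27.4000 / 44.6000 ≈ 0.614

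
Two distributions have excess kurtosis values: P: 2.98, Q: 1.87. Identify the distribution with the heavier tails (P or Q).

P

Higher excess kurtosis ⇒ heavier tails relative to the normal distribution.
2.98 vs 1.87: the larger is 2.98, so P has heavier tails.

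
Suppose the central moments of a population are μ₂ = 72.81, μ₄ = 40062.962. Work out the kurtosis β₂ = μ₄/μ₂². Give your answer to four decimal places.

7.5572

μ₂² = 72.81² = 5301.29610
μ₄/μ₂² = 40062.962 / 5301.29610 = 7.55720
β₂ ≈ 7.5572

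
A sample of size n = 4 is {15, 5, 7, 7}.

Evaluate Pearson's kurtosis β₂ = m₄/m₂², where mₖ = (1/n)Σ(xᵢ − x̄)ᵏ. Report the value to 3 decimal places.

x̄ = 8.5000
Σ(xᵢ − x̄)² = 59.0000 ⇒ m₂ = 14.75000
Σ(xᵢ − x̄)⁴ = 1945.2500 ⇒ m₄ = 486.31250
m₂² = 217.56250
β₂ = m₄/m₂² = 486.31250 / 217.56250 ≈ 2.235

2.235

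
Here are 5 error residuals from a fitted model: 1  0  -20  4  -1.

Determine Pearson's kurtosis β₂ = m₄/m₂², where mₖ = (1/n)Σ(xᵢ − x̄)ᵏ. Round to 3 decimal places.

3.077

x̄ = -3.2000
Σ(xᵢ − x̄)² = 366.8000 ⇒ m₂ = 73.36000
Σ(xᵢ − x̄)⁴ = 82786.2560 ⇒ m₄ = 16557.25120
m₂² = 5381.68960
β₂ = m₄/m₂² = 16557.25120 / 5381.68960 ≈ 3.077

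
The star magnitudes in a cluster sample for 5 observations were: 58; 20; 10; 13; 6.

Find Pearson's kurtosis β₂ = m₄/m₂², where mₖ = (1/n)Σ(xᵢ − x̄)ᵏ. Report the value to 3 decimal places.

x̄ = 21.4000
Σ(xᵢ − x̄)² = 1779.2000 ⇒ m₂ = 355.84000
Σ(xᵢ − x̄)⁴ = 1872538.0160 ⇒ m₄ = 374507.60320
m₂² = 126622.10560
β₂ = m₄/m₂² = 374507.60320 / 126622.10560 ≈ 2.958

2.958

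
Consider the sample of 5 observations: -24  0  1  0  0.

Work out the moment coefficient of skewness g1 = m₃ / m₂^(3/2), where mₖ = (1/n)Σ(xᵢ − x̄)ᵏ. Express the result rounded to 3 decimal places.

x̄ = (-24 + 0 + 1 + 0 + 0) / 5 = -4.6000
deviations (xᵢ − x̄): -19.4000, 4.6000, 5.6000, 4.6000, 4.6000
Σ(xᵢ − x̄)² = 471.2000 ⇒ m₂ = 471.2000/5 = 94.24000
Σ(xᵢ − x̄)³ = -6833.7600 ⇒ m₃ = -6833.7600/5 = -1366.75200
m₂^(3/2) = 94.24000^(1.5) = 914.85637
g1 = m₃ / m₂^(3/2) = -1366.75200 / 914.85637 ≈ -1.494

-1.494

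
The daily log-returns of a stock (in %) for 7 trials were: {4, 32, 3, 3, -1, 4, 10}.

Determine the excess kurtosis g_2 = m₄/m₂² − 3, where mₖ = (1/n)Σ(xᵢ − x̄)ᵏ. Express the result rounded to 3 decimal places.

1.408

x̄ = 7.8571
Σ(xᵢ − x̄)² = 742.8571 ⇒ m₂ = 106.12245
Σ(xᵢ − x̄)⁴ = 347477.3994 ⇒ m₄ = 49639.62849
m₂² = 11261.97418
g_2 = m₄/m₂² − 3 = 4.40772 − 3 ≈ 1.408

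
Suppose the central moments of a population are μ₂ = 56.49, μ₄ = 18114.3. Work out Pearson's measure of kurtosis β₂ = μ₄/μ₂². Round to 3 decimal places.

5.676

μ₂² = 56.49² = 3191.12010
μ₄/μ₂² = 18114.3 / 3191.12010 = 5.67647
β₂ ≈ 5.676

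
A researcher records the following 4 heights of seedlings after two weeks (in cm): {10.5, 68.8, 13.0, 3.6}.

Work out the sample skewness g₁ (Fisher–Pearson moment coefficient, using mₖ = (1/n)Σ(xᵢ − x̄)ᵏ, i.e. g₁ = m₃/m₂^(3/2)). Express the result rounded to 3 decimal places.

x̄ = (10.5 + 68.8 + 13.0 + 3.6) / 4 = 23.9750
deviations (xᵢ − x̄): -13.4750, 44.8250, -10.9750, -20.3750
Σ(xᵢ − x̄)² = 2726.4475 ⇒ m₂ = 2726.4475/4 = 681.61188
Σ(xᵢ − x̄)³ = 77838.8366 ⇒ m₃ = 77838.8366/4 = 19459.70916
m₂^(3/2) = 681.61188^(1.5) = 17795.31673
g₁ = m₃ / m₂^(3/2) = 19459.70916 / 17795.31673 ≈ 1.094

1.094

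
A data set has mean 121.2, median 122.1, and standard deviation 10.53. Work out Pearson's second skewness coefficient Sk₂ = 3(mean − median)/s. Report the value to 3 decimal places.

-0.256

Sk₂ = 3(121.2 − 122.1) / 10.53 = 3 × -0.9000 / 10.53
    = -2.7000 / 10.53 ≈ -0.256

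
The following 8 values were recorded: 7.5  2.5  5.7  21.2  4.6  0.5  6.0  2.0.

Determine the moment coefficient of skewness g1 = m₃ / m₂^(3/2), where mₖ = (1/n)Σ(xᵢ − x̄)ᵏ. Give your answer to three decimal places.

1.700

x̄ = (7.5 + 2.5 + 5.7 + 21.2 + 4.6 + 0.5 + 6.0 + 2.0) / 8 = 6.2500
deviations (xᵢ − x̄): 1.2500, -3.7500, -0.5500, 14.9500, -1.6500, -5.7500, -0.2500, -4.2500
Σ(xᵢ − x̄)² = 293.3400 ⇒ m₂ = 293.3400/8 = 36.66750
Σ(xᵢ − x̄)³ = 3019.0320 ⇒ m₃ = 3019.0320/8 = 377.37900
m₂^(3/2) = 36.66750^(1.5) = 222.03526
g1 = m₃ / m₂^(3/2) = 377.37900 / 222.03526 ≈ 1.700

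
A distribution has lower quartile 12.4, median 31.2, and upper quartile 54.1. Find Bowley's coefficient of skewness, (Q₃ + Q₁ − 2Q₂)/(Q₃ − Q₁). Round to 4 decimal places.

numerator: Q₃ + Q₁ − 2Q₂ = 54.1 + 12.4 − 2×31.2 = 4.1000
denominator: Q₃ − Q₁ = 54.1 − 12.4 = 41.7000
Bowley skewness = 4.1000 / 41.7000 ≈ 0.0983

0.0983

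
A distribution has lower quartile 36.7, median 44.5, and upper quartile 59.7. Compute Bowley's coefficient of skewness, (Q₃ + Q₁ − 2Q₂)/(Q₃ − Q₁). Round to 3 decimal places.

0.322

numerator: Q₃ + Q₁ − 2Q₂ = 59.7 + 36.7 − 2×44.5 = 7.4000
denominator: Q₃ − Q₁ = 59.7 − 36.7 = 23.0000
Bowley skewness = 7.4000 / 23.0000 ≈ 0.322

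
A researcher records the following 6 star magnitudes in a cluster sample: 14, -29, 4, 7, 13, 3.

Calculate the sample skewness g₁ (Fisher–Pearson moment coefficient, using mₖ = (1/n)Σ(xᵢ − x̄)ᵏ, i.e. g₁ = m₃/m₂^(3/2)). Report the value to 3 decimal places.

x̄ = (14 - 29 + 4 + 7 + 13 + 3) / 6 = 2.0000
deviations (xᵢ − x̄): 12.0000, -31.0000, 2.0000, 5.0000, 11.0000, 1.0000
Σ(xᵢ − x̄)² = 1256.0000 ⇒ m₂ = 1256.0000/6 = 209.33333
Σ(xᵢ − x̄)³ = -26598.0000 ⇒ m₃ = -26598.0000/6 = -4433.00000
m₂^(3/2) = 209.33333^(1.5) = 3028.70925
g₁ = m₃ / m₂^(3/2) = -4433.00000 / 3028.70925 ≈ -1.464

-1.464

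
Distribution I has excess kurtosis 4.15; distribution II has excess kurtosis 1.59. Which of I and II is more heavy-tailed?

I

Higher excess kurtosis ⇒ heavier tails relative to the normal distribution.
4.15 vs 1.59: the larger is 4.15, so I has heavier tails.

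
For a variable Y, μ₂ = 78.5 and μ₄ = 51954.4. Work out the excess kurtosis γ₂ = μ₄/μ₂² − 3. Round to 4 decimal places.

μ₂² = 78.5² = 6162.25000
μ₄/μ₂² = 51954.4 / 6162.25000 = 8.43108
γ₂ = 8.43108 − 3 ≈ 5.4311

5.4311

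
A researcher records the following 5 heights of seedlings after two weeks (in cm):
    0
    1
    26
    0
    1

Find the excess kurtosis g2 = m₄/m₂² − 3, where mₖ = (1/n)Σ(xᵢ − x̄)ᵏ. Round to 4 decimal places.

0.2404

x̄ = 5.6000
Σ(xᵢ − x̄)² = 521.2000 ⇒ m₂ = 104.24000
Σ(xᵢ − x̄)⁴ = 176051.5360 ⇒ m₄ = 35210.30720
m₂² = 10865.97760
g2 = m₄/m₂² − 3 = 3.24042 − 3 ≈ 0.2404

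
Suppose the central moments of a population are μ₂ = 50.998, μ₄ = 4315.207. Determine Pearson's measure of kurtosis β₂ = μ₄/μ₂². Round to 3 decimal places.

μ₂² = 50.998² = 2600.79600
μ₄/μ₂² = 4315.207 / 2600.79600 = 1.65919
β₂ ≈ 1.659

1.659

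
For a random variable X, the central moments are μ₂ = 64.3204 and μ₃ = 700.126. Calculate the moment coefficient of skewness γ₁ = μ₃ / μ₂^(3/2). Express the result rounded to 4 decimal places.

σ = √μ₂ = √64.3204 = 8.02000
σ³ = μ₂^(3/2) = 515.84961
γ₁ = μ₃/σ³ = 700.126 / 515.84961 ≈ 1.3572

1.3572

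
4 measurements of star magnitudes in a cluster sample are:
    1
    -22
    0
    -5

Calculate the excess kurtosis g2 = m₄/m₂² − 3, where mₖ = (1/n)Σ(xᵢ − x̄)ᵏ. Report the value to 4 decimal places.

-0.8440

x̄ = -6.5000
Σ(xᵢ − x̄)² = 341.0000 ⇒ m₂ = 85.25000
Σ(xᵢ − x̄)⁴ = 62674.2500 ⇒ m₄ = 15668.56250
m₂² = 7267.56250
g2 = m₄/m₂² − 3 = 2.15596 − 3 ≈ -0.8440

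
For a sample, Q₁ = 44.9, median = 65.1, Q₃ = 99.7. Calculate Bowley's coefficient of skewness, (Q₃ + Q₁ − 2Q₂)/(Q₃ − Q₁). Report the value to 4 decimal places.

numerator: Q₃ + Q₁ − 2Q₂ = 99.7 + 44.9 − 2×65.1 = 14.4000
denominator: Q₃ − Q₁ = 99.7 − 44.9 = 54.8000
Bowley skewness = 14.4000 / 54.8000 ≈ 0.2628

0.2628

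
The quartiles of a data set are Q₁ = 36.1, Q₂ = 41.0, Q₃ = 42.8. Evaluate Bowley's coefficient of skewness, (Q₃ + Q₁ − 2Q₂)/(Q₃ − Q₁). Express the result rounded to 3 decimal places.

numerator: Q₃ + Q₁ − 2Q₂ = 42.8 + 36.1 − 2×41.0 = -3.1000
denominator: Q₃ − Q₁ = 42.8 − 36.1 = 6.7000
Bowley skewness = -3.1000 / 6.7000 ≈ -0.463

-0.463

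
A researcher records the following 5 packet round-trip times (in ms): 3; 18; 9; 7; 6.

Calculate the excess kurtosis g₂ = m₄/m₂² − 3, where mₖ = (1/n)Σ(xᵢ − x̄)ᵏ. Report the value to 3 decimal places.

-0.351

x̄ = 8.6000
Σ(xᵢ − x̄)² = 129.2000 ⇒ m₂ = 25.84000
Σ(xᵢ − x̄)⁴ = 8843.2160 ⇒ m₄ = 1768.64320
m₂² = 667.70560
g₂ = m₄/m₂² − 3 = 2.64884 − 3 ≈ -0.351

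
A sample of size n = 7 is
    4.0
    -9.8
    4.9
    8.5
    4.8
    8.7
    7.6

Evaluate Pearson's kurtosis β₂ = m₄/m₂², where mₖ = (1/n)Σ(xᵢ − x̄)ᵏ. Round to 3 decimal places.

x̄ = 4.1000
Σ(xᵢ − x̄)² = 247.1200 ⇒ m₂ = 35.30286
Σ(xᵢ − x̄)⁴ = 38303.3716 ⇒ m₄ = 5471.91023
m₂² = 1246.29172
β₂ = m₄/m₂² = 5471.91023 / 1246.29172 ≈ 4.391

4.391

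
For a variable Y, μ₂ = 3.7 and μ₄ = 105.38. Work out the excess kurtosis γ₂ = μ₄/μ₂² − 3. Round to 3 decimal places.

4.698

μ₂² = 3.7² = 13.69000
μ₄/μ₂² = 105.38 / 13.69000 = 7.69759
γ₂ = 7.69759 − 3 ≈ 4.698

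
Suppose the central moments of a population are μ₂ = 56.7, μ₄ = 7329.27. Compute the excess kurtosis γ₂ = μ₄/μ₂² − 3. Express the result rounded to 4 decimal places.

-0.7202

μ₂² = 56.7² = 3214.89000
μ₄/μ₂² = 7329.27 / 3214.89000 = 2.27979
γ₂ = 2.27979 − 3 ≈ -0.7202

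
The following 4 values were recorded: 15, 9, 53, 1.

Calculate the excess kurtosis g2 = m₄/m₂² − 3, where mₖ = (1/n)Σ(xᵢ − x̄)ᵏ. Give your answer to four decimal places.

x̄ = 19.5000
Σ(xᵢ − x̄)² = 1595.0000 ⇒ m₂ = 398.75000
Σ(xᵢ − x̄)⁴ = 1389145.2500 ⇒ m₄ = 347286.31250
m₂² = 159001.56250
g2 = m₄/m₂² − 3 = 2.18417 − 3 ≈ -0.8158

-0.8158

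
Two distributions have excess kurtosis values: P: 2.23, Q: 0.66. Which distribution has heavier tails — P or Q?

Higher excess kurtosis ⇒ heavier tails relative to the normal distribution.
2.23 vs 0.66: the larger is 2.23, so P has heavier tails.

P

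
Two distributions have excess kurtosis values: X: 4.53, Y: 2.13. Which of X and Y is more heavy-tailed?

X

Higher excess kurtosis ⇒ heavier tails relative to the normal distribution.
4.53 vs 2.13: the larger is 4.53, so X has heavier tails.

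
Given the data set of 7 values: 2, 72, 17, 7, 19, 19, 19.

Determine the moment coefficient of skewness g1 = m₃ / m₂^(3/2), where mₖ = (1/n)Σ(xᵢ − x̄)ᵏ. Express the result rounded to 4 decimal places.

1.6557

x̄ = (2 + 72 + 17 + 7 + 19 + 19 + 19) / 7 = 22.1429
deviations (xᵢ − x̄): -20.1429, 49.8571, -5.1429, -15.1429, -3.1429, -3.1429, -3.1429
Σ(xᵢ − x̄)² = 3176.8571 ⇒ m₂ = 3176.8571/7 = 453.83673
Σ(xᵢ − x̄)³ = 112057.4694 ⇒ m₃ = 112057.4694/7 = 16008.20991
m₂^(3/2) = 453.83673^(1.5) = 9668.28555
g1 = m₃ / m₂^(3/2) = 16008.20991 / 9668.28555 ≈ 1.6557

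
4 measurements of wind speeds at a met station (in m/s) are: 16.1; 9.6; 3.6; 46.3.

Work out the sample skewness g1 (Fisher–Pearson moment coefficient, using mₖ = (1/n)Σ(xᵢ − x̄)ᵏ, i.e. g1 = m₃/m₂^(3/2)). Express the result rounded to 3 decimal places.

x̄ = (16.1 + 9.6 + 3.6 + 46.3) / 4 = 18.9000
deviations (xᵢ − x̄): -2.8000, -9.3000, -15.3000, 27.4000
Σ(xᵢ − x̄)² = 1079.1800 ⇒ m₂ = 1079.1800/4 = 269.79500
Σ(xᵢ − x̄)³ = 16162.9380 ⇒ m₃ = 16162.9380/4 = 4040.73450
m₂^(3/2) = 269.79500^(1.5) = 4431.50093
g1 = m₃ / m₂^(3/2) = 4040.73450 / 4431.50093 ≈ 0.912

0.912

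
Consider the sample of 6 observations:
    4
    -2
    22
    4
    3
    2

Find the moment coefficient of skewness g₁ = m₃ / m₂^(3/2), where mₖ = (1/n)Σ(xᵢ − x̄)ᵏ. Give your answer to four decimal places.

x̄ = (4 - 2 + 22 + 4 + 3 + 2) / 6 = 5.5000
deviations (xᵢ − x̄): -1.5000, -7.5000, 16.5000, -1.5000, -2.5000, -3.5000
Σ(xᵢ − x̄)² = 351.5000 ⇒ m₂ = 351.5000/6 = 58.58333
Σ(xᵢ − x̄)³ = 4005.0000 ⇒ m₃ = 4005.0000/6 = 667.50000
m₂^(3/2) = 58.58333^(1.5) = 448.39537
g₁ = m₃ / m₂^(3/2) = 667.50000 / 448.39537 ≈ 1.4886

1.4886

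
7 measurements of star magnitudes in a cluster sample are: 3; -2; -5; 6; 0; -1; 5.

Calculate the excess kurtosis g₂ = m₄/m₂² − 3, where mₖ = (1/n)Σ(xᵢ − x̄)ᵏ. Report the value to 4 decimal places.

-1.2331

x̄ = 0.8571
Σ(xᵢ − x̄)² = 94.8571 ⇒ m₂ = 13.55102
Σ(xᵢ − x̄)⁴ = 2271.1953 ⇒ m₄ = 324.45648
m₂² = 183.63015
g₂ = m₄/m₂² − 3 = 1.76690 − 3 ≈ -1.2331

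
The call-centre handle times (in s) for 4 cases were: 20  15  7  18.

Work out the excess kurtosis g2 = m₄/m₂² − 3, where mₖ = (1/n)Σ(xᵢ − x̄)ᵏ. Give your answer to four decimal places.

x̄ = 15.0000
Σ(xᵢ − x̄)² = 98.0000 ⇒ m₂ = 24.50000
Σ(xᵢ − x̄)⁴ = 4802.0000 ⇒ m₄ = 1200.50000
m₂² = 600.25000
g2 = m₄/m₂² − 3 = 2.00000 − 3 ≈ -1.0000

-1.0000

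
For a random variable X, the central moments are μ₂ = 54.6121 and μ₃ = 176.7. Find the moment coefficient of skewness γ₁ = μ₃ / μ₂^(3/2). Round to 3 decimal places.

σ = √μ₂ = √54.6121 = 7.39000
σ³ = μ₂^(3/2) = 403.58342
γ₁ = μ₃/σ³ = 176.7 / 403.58342 ≈ 0.438

0.438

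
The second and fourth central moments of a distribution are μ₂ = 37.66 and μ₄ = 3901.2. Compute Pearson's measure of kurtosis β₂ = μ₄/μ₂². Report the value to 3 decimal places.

μ₂² = 37.66² = 1418.27560
μ₄/μ₂² = 3901.2 / 1418.27560 = 2.75066
β₂ ≈ 2.751

2.751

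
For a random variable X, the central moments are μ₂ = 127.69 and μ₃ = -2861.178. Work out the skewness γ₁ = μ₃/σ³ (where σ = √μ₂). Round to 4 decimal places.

-1.9829

σ = √μ₂ = √127.69 = 11.30000
σ³ = μ₂^(3/2) = 1442.89700
γ₁ = μ₃/σ³ = -2861.178 / 1442.89700 ≈ -1.9829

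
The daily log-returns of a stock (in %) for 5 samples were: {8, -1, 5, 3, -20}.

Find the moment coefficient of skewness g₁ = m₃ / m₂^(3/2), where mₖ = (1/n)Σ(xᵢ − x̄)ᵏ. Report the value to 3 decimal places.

x̄ = (8 - 1 + 5 + 3 - 20) / 5 = -1.0000
deviations (xᵢ − x̄): 9.0000, 0.0000, 6.0000, 4.0000, -19.0000
Σ(xᵢ − x̄)² = 494.0000 ⇒ m₂ = 494.0000/5 = 98.80000
Σ(xᵢ − x̄)³ = -5850.0000 ⇒ m₃ = -5850.0000/5 = -1170.00000
m₂^(3/2) = 98.80000^(1.5) = 982.05411
g₁ = m₃ / m₂^(3/2) = -1170.00000 / 982.05411 ≈ -1.191

-1.191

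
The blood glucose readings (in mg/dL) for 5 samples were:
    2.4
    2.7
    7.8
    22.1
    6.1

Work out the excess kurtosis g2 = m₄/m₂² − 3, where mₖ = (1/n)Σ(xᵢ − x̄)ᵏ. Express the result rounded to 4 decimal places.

x̄ = 8.2200
Σ(xᵢ − x̄)² = 261.6680 ⇒ m₂ = 52.33360
Σ(xᵢ − x̄)⁴ = 39211.7333 ⇒ m₄ = 7842.34667
m₂² = 2738.80569
g2 = m₄/m₂² − 3 = 2.86342 − 3 ≈ -0.1366

-0.1366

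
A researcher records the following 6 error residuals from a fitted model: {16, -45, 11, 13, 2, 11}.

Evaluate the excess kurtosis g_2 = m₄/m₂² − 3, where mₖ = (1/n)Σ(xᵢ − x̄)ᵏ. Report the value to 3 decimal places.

x̄ = 1.3333
Σ(xᵢ − x̄)² = 2685.3333 ⇒ m₂ = 447.55556
Σ(xᵢ − x̄)⁴ = 4690917.7778 ⇒ m₄ = 781819.62963
m₂² = 200305.97531
g_2 = m₄/m₂² − 3 = 3.90313 − 3 ≈ 0.903

0.903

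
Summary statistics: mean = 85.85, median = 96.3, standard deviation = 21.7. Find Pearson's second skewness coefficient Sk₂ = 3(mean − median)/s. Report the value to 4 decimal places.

-1.4447

Sk₂ = 3(85.85 − 96.3) / 21.7 = 3 × -10.4500 / 21.7
    = -31.3500 / 21.7 ≈ -1.4447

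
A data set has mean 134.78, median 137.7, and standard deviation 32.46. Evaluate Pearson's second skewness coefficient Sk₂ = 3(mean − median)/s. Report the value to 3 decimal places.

Sk₂ = 3(134.78 − 137.7) / 32.46 = 3 × -2.9200 / 32.46
    = -8.7600 / 32.46 ≈ -0.270

-0.270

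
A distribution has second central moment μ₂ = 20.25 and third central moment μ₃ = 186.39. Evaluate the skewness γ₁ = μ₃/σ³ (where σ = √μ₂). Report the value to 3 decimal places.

2.045

σ = √μ₂ = √20.25 = 4.50000
σ³ = μ₂^(3/2) = 91.12500
γ₁ = μ₃/σ³ = 186.39 / 91.12500 ≈ 2.045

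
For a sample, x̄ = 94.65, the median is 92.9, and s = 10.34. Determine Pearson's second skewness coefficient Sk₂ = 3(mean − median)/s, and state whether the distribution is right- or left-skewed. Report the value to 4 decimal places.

0.5077, right-skewed

Sk₂ = 3(94.65 − 92.9) / 10.34 = 3 × 1.7500 / 10.34
    = 5.2500 / 10.34 ≈ 0.5077
Sk₂ > 0 ⇒ mean > median ⇒ right-skewed (positive skew).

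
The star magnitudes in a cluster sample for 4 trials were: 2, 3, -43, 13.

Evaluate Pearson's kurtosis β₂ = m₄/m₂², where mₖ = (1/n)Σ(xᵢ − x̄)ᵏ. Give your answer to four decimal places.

2.2458

x̄ = -6.2500
Σ(xᵢ − x̄)² = 1874.7500 ⇒ m₂ = 468.68750
Σ(xᵢ − x̄)⁴ = 1973289.0781 ⇒ m₄ = 493322.26953
m₂² = 219667.97266
β₂ = m₄/m₂² = 493322.26953 / 219667.97266 ≈ 2.2458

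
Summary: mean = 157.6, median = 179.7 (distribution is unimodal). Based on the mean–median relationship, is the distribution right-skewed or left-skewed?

mean − median = 157.6 − 179.7 = -22.1
mean < median ⇒ the longer tail is on the left ⇒ left-skewed (negatively skewed).

left-skewed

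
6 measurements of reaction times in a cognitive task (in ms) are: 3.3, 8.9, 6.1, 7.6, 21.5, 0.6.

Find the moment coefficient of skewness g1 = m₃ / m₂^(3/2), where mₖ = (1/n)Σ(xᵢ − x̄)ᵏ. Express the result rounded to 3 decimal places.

1.113

x̄ = (3.3 + 8.9 + 6.1 + 7.6 + 21.5 + 0.6) / 6 = 8.0000
deviations (xᵢ − x̄): -4.7000, 0.9000, -1.9000, -0.4000, 13.5000, -7.4000
Σ(xᵢ − x̄)² = 263.6800 ⇒ m₂ = 263.6800/6 = 43.94667
Σ(xᵢ − x̄)³ = 1945.1340 ⇒ m₃ = 1945.1340/6 = 324.18900
m₂^(3/2) = 43.94667^(1.5) = 291.33248
g1 = m₃ / m₂^(3/2) = 324.18900 / 291.33248 ≈ 1.113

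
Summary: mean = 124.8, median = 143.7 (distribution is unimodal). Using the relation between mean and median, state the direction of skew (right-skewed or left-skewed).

left-skewed

mean − median = 124.8 − 143.7 = -18.9
mean < median ⇒ the longer tail is on the left ⇒ left-skewed (negatively skewed).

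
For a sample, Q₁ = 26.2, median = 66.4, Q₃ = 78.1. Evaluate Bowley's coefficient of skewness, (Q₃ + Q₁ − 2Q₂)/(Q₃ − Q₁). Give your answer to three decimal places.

numerator: Q₃ + Q₁ − 2Q₂ = 78.1 + 26.2 − 2×66.4 = -28.5000
denominator: Q₃ − Q₁ = 78.1 − 26.2 = 51.9000
Bowley skewness = -28.5000 / 51.9000 ≈ -0.549

-0.549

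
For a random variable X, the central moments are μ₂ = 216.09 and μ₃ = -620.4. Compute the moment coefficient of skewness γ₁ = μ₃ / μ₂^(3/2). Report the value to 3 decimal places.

σ = √μ₂ = √216.09 = 14.70000
σ³ = μ₂^(3/2) = 3176.52300
γ₁ = μ₃/σ³ = -620.4 / 3176.52300 ≈ -0.195

-0.195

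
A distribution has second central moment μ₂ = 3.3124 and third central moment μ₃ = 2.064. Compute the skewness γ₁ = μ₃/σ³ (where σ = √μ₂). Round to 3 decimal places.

σ = √μ₂ = √3.3124 = 1.82000
σ³ = μ₂^(3/2) = 6.02857
γ₁ = μ₃/σ³ = 2.064 / 6.02857 ≈ 0.342

0.342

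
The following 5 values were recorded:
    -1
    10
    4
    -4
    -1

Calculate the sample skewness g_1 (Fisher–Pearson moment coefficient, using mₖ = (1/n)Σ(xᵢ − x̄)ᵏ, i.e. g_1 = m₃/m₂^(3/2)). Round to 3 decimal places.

0.663

x̄ = (-1 + 10 + 4 - 4 - 1) / 5 = 1.6000
deviations (xᵢ − x̄): -2.6000, 8.4000, 2.4000, -5.6000, -2.6000
Σ(xᵢ − x̄)² = 121.2000 ⇒ m₂ = 121.2000/5 = 24.24000
Σ(xᵢ − x̄)³ = 395.7600 ⇒ m₃ = 395.7600/5 = 79.15200
m₂^(3/2) = 24.24000^(1.5) = 119.34354
g_1 = m₃ / m₂^(3/2) = 79.15200 / 119.34354 ≈ 0.663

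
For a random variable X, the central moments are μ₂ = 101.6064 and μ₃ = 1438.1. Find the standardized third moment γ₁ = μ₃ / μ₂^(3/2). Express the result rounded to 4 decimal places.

σ = √μ₂ = √101.6064 = 10.08000
σ³ = μ₂^(3/2) = 1024.19251
γ₁ = μ₃/σ³ = 1438.1 / 1024.19251 ≈ 1.4041

1.4041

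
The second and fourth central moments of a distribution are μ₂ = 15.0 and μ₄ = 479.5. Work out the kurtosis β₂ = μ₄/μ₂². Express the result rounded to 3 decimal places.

2.131

μ₂² = 15.0² = 225.00000
μ₄/μ₂² = 479.5 / 225.00000 = 2.13111
β₂ ≈ 2.131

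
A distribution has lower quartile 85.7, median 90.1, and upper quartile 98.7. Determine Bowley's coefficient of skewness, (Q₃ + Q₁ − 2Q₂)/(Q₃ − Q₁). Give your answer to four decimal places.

numerator: Q₃ + Q₁ − 2Q₂ = 98.7 + 85.7 − 2×90.1 = 4.2000
denominator: Q₃ − Q₁ = 98.7 − 85.7 = 13.0000
Bowley skewness = 4.2000 / 13.0000 ≈ 0.3231

0.3231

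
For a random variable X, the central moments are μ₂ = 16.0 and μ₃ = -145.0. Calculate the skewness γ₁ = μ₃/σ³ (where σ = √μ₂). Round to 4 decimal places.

σ = √μ₂ = √16.0 = 4.00000
σ³ = μ₂^(3/2) = 64.00000
γ₁ = μ₃/σ³ = -145.0 / 64.00000 ≈ -2.2656

-2.2656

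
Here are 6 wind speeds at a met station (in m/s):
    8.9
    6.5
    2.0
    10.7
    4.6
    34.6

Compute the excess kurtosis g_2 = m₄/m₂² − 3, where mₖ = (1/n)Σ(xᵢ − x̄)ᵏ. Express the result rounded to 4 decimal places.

0.7428

x̄ = 11.2167
Σ(xᵢ − x̄)² = 703.3883 ⇒ m₂ = 117.23139
Σ(xᵢ − x̄)⁴ = 308625.1701 ⇒ m₄ = 51437.52836
m₂² = 13743.19854
g_2 = m₄/m₂² − 3 = 3.74276 − 3 ≈ 0.7428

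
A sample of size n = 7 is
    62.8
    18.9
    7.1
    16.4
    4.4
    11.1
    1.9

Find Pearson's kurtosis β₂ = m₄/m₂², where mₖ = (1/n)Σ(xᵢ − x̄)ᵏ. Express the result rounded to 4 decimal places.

4.3955

x̄ = 17.5143
Σ(xᵢ − x̄)² = 2619.3486 ⇒ m₂ = 374.19265
Σ(xᵢ − x̄)⁴ = 4308244.8658 ⇒ m₄ = 615463.55225
m₂² = 140020.14160
β₂ = m₄/m₂² = 615463.55225 / 140020.14160 ≈ 4.3955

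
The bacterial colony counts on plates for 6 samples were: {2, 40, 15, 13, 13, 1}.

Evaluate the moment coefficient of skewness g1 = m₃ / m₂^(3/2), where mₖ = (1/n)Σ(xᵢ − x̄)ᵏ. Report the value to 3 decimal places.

1.070

x̄ = (2 + 40 + 15 + 13 + 13 + 1) / 6 = 14.0000
deviations (xᵢ − x̄): -12.0000, 26.0000, 1.0000, -1.0000, -1.0000, -13.0000
Σ(xᵢ − x̄)² = 992.0000 ⇒ m₂ = 992.0000/6 = 165.33333
Σ(xᵢ − x̄)³ = 13650.0000 ⇒ m₃ = 13650.0000/6 = 2275.00000
m₂^(3/2) = 165.33333^(1.5) = 2125.88923
g1 = m₃ / m₂^(3/2) = 2275.00000 / 2125.88923 ≈ 1.070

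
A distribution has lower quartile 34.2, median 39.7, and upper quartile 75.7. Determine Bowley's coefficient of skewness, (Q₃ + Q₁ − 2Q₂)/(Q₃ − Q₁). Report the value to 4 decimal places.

0.7349

numerator: Q₃ + Q₁ − 2Q₂ = 75.7 + 34.2 − 2×39.7 = 30.5000
denominator: Q₃ − Q₁ = 75.7 − 34.2 = 41.5000
Bowley skewness = 30.5000 / 41.5000 ≈ 0.7349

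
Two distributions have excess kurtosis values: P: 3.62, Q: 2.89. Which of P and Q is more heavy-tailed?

P

Higher excess kurtosis ⇒ heavier tails relative to the normal distribution.
3.62 vs 2.89: the larger is 3.62, so P has heavier tails.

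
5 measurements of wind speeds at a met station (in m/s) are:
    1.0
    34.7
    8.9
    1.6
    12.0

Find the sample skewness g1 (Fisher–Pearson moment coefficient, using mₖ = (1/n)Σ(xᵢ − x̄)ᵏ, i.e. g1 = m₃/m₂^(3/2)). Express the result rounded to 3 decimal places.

1.084

x̄ = (1.0 + 34.7 + 8.9 + 1.6 + 12.0) / 5 = 11.6400
deviations (xᵢ − x̄): -10.6400, 23.0600, -2.7400, -10.0400, 0.3600
Σ(xᵢ − x̄)² = 753.4120 ⇒ m₂ = 753.4120/5 = 150.68240
Σ(xᵢ − x̄)³ = 10025.3462 ⇒ m₃ = 10025.3462/5 = 2005.06925
m₂^(3/2) = 150.68240^(1.5) = 1849.66804
g1 = m₃ / m₂^(3/2) = 2005.06925 / 1849.66804 ≈ 1.084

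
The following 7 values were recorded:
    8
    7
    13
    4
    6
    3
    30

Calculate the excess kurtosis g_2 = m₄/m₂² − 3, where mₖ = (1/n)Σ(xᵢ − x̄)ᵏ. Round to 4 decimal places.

x̄ = 10.1429
Σ(xᵢ − x̄)² = 522.8571 ⇒ m₂ = 74.69388
Σ(xᵢ − x̄)⁴ = 159984.1749 ⇒ m₄ = 22854.88213
m₂² = 5579.17534
g_2 = m₄/m₂² − 3 = 4.09646 − 3 ≈ 1.0965

1.0965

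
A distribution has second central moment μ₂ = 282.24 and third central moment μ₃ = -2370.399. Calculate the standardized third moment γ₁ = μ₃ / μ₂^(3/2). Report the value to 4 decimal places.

-0.4999

σ = √μ₂ = √282.24 = 16.80000
σ³ = μ₂^(3/2) = 4741.63200
γ₁ = μ₃/σ³ = -2370.399 / 4741.63200 ≈ -0.4999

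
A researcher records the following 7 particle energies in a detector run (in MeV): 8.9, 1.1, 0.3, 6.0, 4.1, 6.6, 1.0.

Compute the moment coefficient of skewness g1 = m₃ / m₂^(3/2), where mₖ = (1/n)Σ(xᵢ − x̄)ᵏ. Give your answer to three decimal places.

0.204

x̄ = (8.9 + 1.1 + 0.3 + 6.0 + 4.1 + 6.6 + 1.0) / 7 = 4.0000
deviations (xᵢ − x̄): 4.9000, -2.9000, -3.7000, 2.0000, 0.1000, 2.6000, -3.0000
Σ(xᵢ − x̄)² = 65.8800 ⇒ m₂ = 65.8800/7 = 9.41143
Σ(xᵢ − x̄)³ = 41.1840 ⇒ m₃ = 41.1840/7 = 5.88343
m₂^(3/2) = 9.41143^(1.5) = 28.87243
g1 = m₃ / m₂^(3/2) = 5.88343 / 28.87243 ≈ 0.204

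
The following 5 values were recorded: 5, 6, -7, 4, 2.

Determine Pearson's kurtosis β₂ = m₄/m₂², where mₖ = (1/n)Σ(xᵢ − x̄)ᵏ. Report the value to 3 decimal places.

x̄ = 2.0000
Σ(xᵢ − x̄)² = 110.0000 ⇒ m₂ = 22.00000
Σ(xᵢ − x̄)⁴ = 6914.0000 ⇒ m₄ = 1382.80000
m₂² = 484.00000
β₂ = m₄/m₂² = 1382.80000 / 484.00000 ≈ 2.857

2.857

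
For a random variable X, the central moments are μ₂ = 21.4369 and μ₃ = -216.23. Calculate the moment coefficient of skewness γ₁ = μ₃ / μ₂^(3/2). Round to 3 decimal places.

-2.179

σ = √μ₂ = √21.4369 = 4.63000
σ³ = μ₂^(3/2) = 99.25285
γ₁ = μ₃/σ³ = -216.23 / 99.25285 ≈ -2.179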